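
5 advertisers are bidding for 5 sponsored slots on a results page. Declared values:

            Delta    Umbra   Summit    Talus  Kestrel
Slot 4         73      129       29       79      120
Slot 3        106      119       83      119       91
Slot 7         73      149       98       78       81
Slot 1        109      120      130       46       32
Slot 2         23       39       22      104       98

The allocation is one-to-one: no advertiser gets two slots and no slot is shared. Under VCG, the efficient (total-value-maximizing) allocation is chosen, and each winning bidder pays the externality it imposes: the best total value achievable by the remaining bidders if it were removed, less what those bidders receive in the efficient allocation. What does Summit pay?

Summit pays $18.

Efficient allocation: Delta→Slot 3 ($106), Umbra→Slot 7 ($149), Summit→Slot 1 ($130), Talus→Slot 2 ($104), Kestrel→Slot 4 ($120); total welfare W = $609.
Summit receives Slot 1 at value $130, so the others get W − 130 = $479.
Without Summit: best allocation of the remaining 4 bidders over all 5 slots is Delta→Slot 1 ($109), Umbra→Slot 7 ($149), Talus→Slot 3 ($119), Kestrel→Slot 4 ($120), total $497.
VCG payment = (others' best without Summit) − (others' welfare with Summit) = 497 − 479 = $18.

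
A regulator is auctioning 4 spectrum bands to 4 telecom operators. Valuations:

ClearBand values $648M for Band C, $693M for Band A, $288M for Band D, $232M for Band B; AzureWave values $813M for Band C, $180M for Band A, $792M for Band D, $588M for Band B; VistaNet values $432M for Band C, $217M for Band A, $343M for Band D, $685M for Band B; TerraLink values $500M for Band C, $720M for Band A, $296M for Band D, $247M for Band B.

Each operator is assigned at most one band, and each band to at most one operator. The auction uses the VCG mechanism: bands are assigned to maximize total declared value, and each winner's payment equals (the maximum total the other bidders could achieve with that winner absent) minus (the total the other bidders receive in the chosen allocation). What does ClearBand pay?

Efficient allocation: ClearBand→Band C ($648M), AzureWave→Band D ($792M), VistaNet→Band B ($685M), TerraLink→Band A ($720M); total welfare W = $2845M.
ClearBand receives Band C at value $648M, so the others get W − 648 = $2197M.
Without ClearBand: best allocation of the remaining 3 bidders over all 4 bands is AzureWave→Band C ($813M), VistaNet→Band B ($685M), TerraLink→Band A ($720M), total $2218M.
VCG payment = (others' best without ClearBand) − (others' welfare with ClearBand) = 2218 − 2197 = $21M.

ClearBand pays $21M.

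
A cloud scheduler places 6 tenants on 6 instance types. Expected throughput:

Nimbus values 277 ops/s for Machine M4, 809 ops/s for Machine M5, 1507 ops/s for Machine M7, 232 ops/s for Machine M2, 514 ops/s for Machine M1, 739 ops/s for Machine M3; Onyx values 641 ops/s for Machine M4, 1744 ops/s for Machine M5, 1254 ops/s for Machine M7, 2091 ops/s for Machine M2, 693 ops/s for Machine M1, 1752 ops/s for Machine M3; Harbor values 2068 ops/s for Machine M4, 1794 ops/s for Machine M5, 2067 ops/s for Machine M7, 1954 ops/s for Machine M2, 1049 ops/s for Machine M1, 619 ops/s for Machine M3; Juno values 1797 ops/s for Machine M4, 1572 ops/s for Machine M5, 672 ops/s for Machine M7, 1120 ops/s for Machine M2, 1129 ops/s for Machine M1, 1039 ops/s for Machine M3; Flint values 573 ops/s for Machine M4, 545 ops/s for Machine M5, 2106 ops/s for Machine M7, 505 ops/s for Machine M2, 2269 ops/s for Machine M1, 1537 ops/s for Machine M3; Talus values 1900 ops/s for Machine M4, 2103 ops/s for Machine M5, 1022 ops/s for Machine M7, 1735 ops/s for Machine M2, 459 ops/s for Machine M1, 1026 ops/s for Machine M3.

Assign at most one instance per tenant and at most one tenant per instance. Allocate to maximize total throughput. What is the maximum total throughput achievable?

Maximum total: 11382 ops/s

Optimal: Nimbus→Machine M7 (1507 ops/s), Onyx→Machine M3 (1752 ops/s), Harbor→Machine M2 (1954 ops/s), Juno→Machine M4 (1797 ops/s), Flint→Machine M1 (2269 ops/s), Talus→Machine M5 (2103 ops/s) — total 1507+1752+1954+1797+2269+2103 = 11382 ops/s.
Row-greedy (each tenant in turn takes its best remaining instance) gives 10533 ops/s, worse by 849.
Next-best assignment: Nimbus→Machine M7, Onyx→Machine M2, Harbor→Machine M4, Juno→Machine M3, Flint→Machine M1, Talus→Machine M5 = 11077 ops/s.
Swapping Onyx↔Talus (Onyx→Machine M5 1744 ops/s, Talus→Machine M3 1026 ops/s) loses 1085.
No other one-to-one assignment exceeds 11382 ops/s.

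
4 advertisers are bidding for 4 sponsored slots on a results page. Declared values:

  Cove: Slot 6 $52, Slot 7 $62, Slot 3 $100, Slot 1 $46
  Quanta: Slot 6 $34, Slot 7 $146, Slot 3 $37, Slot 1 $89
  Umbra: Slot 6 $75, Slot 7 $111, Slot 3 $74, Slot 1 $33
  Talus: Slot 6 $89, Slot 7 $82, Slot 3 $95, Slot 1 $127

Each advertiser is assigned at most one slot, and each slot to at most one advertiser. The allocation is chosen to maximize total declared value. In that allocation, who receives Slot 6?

Umbra receives Slot 6.

Treat this as an assignment problem: match each advertiser to one slot.
Optimal: Cove→Slot 3 ($100), Quanta→Slot 7 ($146), Umbra→Slot 6 ($75), Talus→Slot 1 ($127) — total 100+146+75+127 = $448.
Column-greedy (each slot in turn goes to its best remaining advertiser) gives $368, worse by 80.
Next-best assignment: Cove→Slot 6, Quanta→Slot 7, Umbra→Slot 3, Talus→Slot 1 = $399.
Swapping Umbra↔Quanta (Umbra→Slot 7 $111, Quanta→Slot 6 $34) loses 76.
No other one-to-one assignment exceeds $448.
Umbra's own top slot is Slot 7 ($111), but forcing Umbra→Slot 7 and reassigning the rest optimally gives only $389 — worse by 59.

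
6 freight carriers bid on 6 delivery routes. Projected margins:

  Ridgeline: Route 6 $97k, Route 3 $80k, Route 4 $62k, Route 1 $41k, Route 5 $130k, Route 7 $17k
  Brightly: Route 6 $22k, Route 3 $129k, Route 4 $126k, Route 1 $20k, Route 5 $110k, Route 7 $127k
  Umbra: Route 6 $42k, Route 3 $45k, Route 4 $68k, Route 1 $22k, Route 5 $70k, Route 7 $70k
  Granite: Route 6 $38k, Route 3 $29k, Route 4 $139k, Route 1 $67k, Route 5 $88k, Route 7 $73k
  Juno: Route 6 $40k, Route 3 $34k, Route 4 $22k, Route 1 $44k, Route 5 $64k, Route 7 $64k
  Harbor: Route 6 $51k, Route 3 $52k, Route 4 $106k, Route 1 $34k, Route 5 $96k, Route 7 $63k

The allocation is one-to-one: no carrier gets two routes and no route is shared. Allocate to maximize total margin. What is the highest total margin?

This is a one-to-one assignment (maximum-weight bipartite matching).
Optimal: Ridgeline→Route 6 ($97k), Brightly→Route 3 ($129k), Umbra→Route 7 ($70k), Granite→Route 4 ($139k), Juno→Route 1 ($44k), Harbor→Route 5 ($96k) — total 97+129+70+139+44+96 = $575k.
Swapping Umbra↔Brightly (Umbra→Route 3 $45k, Brightly→Route 7 $127k) loses 27.

Max total: $575k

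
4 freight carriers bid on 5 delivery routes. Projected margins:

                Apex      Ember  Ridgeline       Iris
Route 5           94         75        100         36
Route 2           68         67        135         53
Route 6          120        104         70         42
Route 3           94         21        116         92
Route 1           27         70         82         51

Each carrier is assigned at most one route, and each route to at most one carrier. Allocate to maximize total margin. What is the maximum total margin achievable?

This is the linear assignment problem.
Optimal: Apex→Route 5 ($94k), Ember→Route 6 ($104k), Ridgeline→Route 2 ($135k), Iris→Route 3 ($92k) — total 94+104+135+92 = $425k.
Column-greedy (each route in turn goes to its best remaining carrier) gives $364k, worse by 61.

Maximum total: $425k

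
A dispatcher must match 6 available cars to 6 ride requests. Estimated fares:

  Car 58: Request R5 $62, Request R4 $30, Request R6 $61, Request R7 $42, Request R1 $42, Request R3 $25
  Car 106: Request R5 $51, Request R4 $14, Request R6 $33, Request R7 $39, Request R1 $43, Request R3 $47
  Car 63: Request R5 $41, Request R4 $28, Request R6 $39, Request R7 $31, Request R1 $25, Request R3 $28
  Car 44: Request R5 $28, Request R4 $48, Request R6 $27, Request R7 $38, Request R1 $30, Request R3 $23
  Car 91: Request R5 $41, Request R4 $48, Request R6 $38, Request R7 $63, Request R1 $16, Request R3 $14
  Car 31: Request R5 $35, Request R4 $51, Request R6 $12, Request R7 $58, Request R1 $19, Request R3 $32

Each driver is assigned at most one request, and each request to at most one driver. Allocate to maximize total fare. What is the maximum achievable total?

Maximum total: $293

Optimal: Car 58→Request R6 ($61), Car 106→Request R3 ($47), Car 63→Request R5 ($41), Car 44→Request R1 ($30), Car 91→Request R7 ($63), Car 31→Request R4 ($51) — total 61+47+41+30+63+51 = $293.
Row-greedy (each driver in turn takes its best remaining request) gives $278, worse by 15.
Swapping Car 44↔Car 63 (Car 44→Request R5 $28, Car 63→Request R1 $25) loses 18.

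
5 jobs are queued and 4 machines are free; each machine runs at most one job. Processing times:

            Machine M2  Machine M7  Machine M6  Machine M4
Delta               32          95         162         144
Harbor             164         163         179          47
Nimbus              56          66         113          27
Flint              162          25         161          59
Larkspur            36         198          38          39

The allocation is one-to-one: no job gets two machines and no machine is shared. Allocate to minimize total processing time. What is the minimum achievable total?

Treat this as an assignment problem: match each job to one machine.
Optimal: Delta→Machine M2 (32 min), Flint→Machine M7 (25 min), Larkspur→Machine M6 (38 min), Nimbus→Machine M4 (27 min) — total 32+25+38+27 = 122 min.
Row-greedy (each job in turn takes its cheapest remaining machine) gives 306 min, worse by 184.
Swapping Larkspur↔Delta (Larkspur→Machine M2 36 min, Delta→Machine M6 162 min) adds 128.
Every other assignment is strictly worse.

Min total: 122 min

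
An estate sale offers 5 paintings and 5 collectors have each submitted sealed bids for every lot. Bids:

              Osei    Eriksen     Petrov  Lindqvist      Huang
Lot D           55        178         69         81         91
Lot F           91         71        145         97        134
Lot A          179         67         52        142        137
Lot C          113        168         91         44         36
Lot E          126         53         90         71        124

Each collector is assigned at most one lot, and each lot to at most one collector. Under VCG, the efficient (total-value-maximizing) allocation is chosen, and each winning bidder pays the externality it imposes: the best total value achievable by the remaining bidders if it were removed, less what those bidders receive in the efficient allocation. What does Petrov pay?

Petrov pays $23.

Efficient allocation: Osei→Lot C ($113), Eriksen→Lot D ($178), Petrov→Lot F ($145), Lindqvist→Lot A ($142), Huang→Lot E ($124); total welfare W = $702.
Petrov receives Lot F at value $145, so the others get W − 145 = $557.
Without Petrov: best allocation of the remaining 4 bidders over all 5 lots is Osei→Lot E ($126), Eriksen→Lot D ($178), Lindqvist→Lot A ($142), Huang→Lot F ($134), total $580.
VCG payment = (others' best without Petrov) − (others' welfare with Petrov) = 580 − 557 = $23.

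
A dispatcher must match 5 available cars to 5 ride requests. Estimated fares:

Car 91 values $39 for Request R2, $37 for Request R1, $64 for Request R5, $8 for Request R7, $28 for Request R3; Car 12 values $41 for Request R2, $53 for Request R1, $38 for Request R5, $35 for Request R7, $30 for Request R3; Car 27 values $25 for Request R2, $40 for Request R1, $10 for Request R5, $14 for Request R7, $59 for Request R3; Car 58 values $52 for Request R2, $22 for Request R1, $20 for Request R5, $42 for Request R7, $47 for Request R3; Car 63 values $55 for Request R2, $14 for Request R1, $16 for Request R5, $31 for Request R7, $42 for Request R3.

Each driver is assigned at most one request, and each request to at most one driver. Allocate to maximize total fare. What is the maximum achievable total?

Maximum total: $273

Optimal: Car 91→Request R5 ($64), Car 12→Request R1 ($53), Car 27→Request R3 ($59), Car 58→Request R7 ($42), Car 63→Request R2 ($55) — total 64+53+59+42+55 = $273.
Row-greedy (each driver in turn takes its best remaining request) gives $259, worse by 14.
Next-best assignment: Car 91→Request R5, Car 12→Request R1, Car 27→Request R3, Car 58→Request R2, Car 63→Request R7 = $259.
Swapping Car 58↔Car 91 (Car 58→Request R5 $20, Car 91→Request R7 $8) loses 78.
No other one-to-one assignment exceeds $273.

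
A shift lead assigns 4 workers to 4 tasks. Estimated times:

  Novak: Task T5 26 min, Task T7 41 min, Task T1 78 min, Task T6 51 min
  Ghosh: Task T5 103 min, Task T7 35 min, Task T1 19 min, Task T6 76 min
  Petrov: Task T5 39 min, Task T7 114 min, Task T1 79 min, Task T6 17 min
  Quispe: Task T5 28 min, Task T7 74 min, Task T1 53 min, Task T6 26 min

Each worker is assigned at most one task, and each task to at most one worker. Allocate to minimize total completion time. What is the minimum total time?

Optimal: Novak→Task T7 (41 min), Ghosh→Task T1 (19 min), Petrov→Task T6 (17 min), Quispe→Task T5 (28 min) — total 41+19+17+28 = 105 min.
Min-entry greedy (repeatedly take the single cheapest remaining cell) gives 136 min, worse by 31.
No other one-to-one assignment undercuts 105 min.

Min total: 105 min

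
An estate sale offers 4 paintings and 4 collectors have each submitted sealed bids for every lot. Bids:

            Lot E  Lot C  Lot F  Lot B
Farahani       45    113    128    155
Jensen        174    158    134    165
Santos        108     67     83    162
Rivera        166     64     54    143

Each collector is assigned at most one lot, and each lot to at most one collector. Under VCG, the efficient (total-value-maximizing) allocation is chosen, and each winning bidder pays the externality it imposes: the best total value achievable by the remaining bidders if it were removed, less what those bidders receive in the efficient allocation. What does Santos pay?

Efficient allocation: Farahani→Lot F ($128), Jensen→Lot C ($158), Santos→Lot B ($162), Rivera→Lot E ($166); total welfare W = $614.
Santos receives Lot B at value $162, so the others get W − 162 = $452.
Without Santos: best allocation of the remaining 3 bidders over all 4 lots is Farahani→Lot B ($155), Jensen→Lot C ($158), Rivera→Lot E ($166), total $479.
VCG payment = (others' best without Santos) − (others' welfare with Santos) = 479 − 452 = $27.

Santos pays $27.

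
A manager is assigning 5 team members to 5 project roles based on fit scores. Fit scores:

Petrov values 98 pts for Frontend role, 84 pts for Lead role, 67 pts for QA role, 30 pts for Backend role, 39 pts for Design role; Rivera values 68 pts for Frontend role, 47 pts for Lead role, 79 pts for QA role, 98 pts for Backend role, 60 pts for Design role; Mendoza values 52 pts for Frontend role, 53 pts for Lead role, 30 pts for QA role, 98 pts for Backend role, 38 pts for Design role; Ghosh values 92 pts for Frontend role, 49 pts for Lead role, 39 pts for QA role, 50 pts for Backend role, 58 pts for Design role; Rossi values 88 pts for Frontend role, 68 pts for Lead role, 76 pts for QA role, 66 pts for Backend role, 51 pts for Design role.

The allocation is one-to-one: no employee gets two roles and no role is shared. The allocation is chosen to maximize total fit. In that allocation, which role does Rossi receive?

Optimal: Petrov→Lead role (84 pts), Rivera→Design role (60 pts), Mendoza→Backend role (98 pts), Ghosh→Frontend role (92 pts), Rossi→QA role (76 pts) — total 84+60+98+92+76 = 410 pts.
Column-greedy (each role in turn goes to its best remaining employee) gives 401 pts, worse by 9.
Next-best assignment: Petrov→Lead role, Rivera→QA role, Mendoza→Backend role, Ghosh→Design role, Rossi→Frontend role = 407 pts.
Swapping Petrov↔Rivera (Petrov→Design role 39 pts, Rivera→Lead role 47 pts) loses 58.
Checked against all permutations: 410 pts is optimal.
Rossi's own top role is Frontend role (88 pts), but forcing Rossi→Frontend role and reassigning the rest optimally gives only 407 pts — worse by 3.

Rossi receives QA role.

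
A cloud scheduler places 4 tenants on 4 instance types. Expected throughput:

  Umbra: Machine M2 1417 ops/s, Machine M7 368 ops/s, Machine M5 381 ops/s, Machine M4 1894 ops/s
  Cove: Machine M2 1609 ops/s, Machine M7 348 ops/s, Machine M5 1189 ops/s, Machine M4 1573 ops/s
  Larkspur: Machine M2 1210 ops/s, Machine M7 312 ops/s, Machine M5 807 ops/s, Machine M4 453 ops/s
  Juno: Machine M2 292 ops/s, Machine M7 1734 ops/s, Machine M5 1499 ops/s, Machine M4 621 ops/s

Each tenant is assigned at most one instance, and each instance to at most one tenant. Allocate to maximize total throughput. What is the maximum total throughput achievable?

Max total: 6044 ops/s

Optimal: Umbra→Machine M4 (1894 ops/s), Cove→Machine M2 (1609 ops/s), Larkspur→Machine M5 (807 ops/s), Juno→Machine M7 (1734 ops/s) — total 1894+1609+807+1734 = 6044 ops/s.
Next-best assignment: Umbra→Machine M4, Cove→Machine M5, Larkspur→Machine M2, Juno→Machine M7 = 6027 ops/s.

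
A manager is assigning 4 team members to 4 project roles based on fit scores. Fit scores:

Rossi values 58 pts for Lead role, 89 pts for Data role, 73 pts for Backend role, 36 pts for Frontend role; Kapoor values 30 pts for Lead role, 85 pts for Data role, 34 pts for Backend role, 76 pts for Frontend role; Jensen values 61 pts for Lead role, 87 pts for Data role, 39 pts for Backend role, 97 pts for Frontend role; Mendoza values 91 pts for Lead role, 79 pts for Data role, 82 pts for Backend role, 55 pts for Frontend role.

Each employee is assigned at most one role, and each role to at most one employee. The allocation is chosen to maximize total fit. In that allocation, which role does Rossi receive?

Rossi receives Backend role.

Optimal: Rossi→Backend role (73 pts), Kapoor→Data role (85 pts), Jensen→Frontend role (97 pts), Mendoza→Lead role (91 pts) — total 73+85+97+91 = 346 pts.
Row-greedy (each employee in turn takes its best remaining role) gives 308 pts, worse by 38.
Checked against all permutations: 346 pts is optimal.
Rossi's own top role is Data role (89 pts), but forcing Rossi→Data role and reassigning the rest optimally gives only 311 pts — worse by 35.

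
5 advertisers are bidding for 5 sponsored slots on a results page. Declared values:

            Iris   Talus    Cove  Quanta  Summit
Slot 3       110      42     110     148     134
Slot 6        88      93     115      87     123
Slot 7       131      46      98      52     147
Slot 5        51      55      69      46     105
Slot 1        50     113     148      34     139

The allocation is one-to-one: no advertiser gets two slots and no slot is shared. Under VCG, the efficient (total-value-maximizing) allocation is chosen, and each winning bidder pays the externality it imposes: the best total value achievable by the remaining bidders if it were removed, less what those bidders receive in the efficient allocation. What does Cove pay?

Cove pays $38.

Efficient allocation: Iris→Slot 7 ($131), Talus→Slot 6 ($93), Cove→Slot 1 ($148), Quanta→Slot 3 ($148), Summit→Slot 5 ($105); total welfare W = $625.
Cove receives Slot 1 at value $148, so the others get W − 148 = $477.
Without Cove: best allocation of the remaining 4 bidders over all 5 slots is Iris→Slot 7 ($131), Talus→Slot 1 ($113), Quanta→Slot 3 ($148), Summit→Slot 6 ($123), total $515.
VCG payment = (others' best without Cove) − (others' welfare with Cove) = 515 − 477 = $38.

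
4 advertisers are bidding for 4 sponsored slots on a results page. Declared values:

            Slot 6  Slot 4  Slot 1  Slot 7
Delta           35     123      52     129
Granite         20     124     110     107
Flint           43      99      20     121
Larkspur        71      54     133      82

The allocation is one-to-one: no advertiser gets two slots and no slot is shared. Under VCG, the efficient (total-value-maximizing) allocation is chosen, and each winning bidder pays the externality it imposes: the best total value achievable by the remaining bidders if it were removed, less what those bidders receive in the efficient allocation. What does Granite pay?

Efficient allocation: Delta→Slot 7 ($129), Granite→Slot 4 ($124), Flint→Slot 6 ($43), Larkspur→Slot 1 ($133); total welfare W = $429.
Granite receives Slot 4 at value $124, so the others get W − 124 = $305.
Without Granite: best allocation of the remaining 3 bidders over all 4 slots is Delta→Slot 4 ($123), Flint→Slot 7 ($121), Larkspur→Slot 1 ($133), total $377.
VCG payment = (others' best without Granite) − (others' welfare with Granite) = 377 − 305 = $72.

Granite pays $72.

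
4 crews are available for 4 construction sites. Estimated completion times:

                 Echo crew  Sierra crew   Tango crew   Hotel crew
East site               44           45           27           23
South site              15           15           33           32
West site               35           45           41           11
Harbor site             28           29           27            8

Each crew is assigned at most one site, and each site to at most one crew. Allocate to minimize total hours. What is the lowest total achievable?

Min total: 81 hours

Treat this as an assignment problem: match each crew to one site.
Optimal: Echo crew→Harbor site (28 hours), Sierra crew→South site (15 hours), Tango crew→East site (27 hours), Hotel crew→West site (11 hours) — total 28+15+27+11 = 81 hours.
Row-greedy (each crew in turn takes its cheapest remaining site) gives 82 hours, worse by 1.
Next-best assignment: Echo crew→South site, Sierra crew→Harbor site, Tango crew→East site, Hotel crew→West site = 82 hours.
Checked against all permutations: 81 hours is optimal.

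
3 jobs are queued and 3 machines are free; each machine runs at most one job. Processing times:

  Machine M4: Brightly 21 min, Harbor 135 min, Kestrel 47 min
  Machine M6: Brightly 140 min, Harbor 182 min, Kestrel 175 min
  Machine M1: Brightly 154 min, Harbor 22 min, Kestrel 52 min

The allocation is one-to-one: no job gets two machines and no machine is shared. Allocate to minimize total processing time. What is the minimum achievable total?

This is a one-to-one assignment (minimum-cost bipartite matching).
Optimal: Brightly→Machine M6 (140 min), Harbor→Machine M1 (22 min), Kestrel→Machine M4 (47 min) — total 140+22+47 = 209 min.
Swapping Kestrel↔Harbor (Kestrel→Machine M1 52 min, Harbor→Machine M4 135 min) adds 118.
Checked against all permutations: 209 min is optimal.

Minimum total: 209 min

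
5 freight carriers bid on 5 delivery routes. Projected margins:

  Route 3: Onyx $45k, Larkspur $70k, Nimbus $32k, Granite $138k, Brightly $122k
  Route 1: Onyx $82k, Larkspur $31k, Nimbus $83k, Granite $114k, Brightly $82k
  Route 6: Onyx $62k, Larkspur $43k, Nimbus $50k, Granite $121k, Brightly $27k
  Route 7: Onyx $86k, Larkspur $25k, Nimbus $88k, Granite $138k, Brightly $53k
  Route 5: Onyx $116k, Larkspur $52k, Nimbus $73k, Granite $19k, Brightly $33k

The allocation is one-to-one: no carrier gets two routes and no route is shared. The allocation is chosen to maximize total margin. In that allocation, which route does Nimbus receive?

Nimbus receives Route 1.

This is a one-to-one assignment (maximum-weight bipartite matching).
Optimal: Onyx→Route 5 ($116k), Larkspur→Route 6 ($43k), Nimbus→Route 1 ($83k), Granite→Route 7 ($138k), Brightly→Route 3 ($122k) — total 116+43+83+138+122 = $502k.
Column-greedy (each route in turn goes to its best remaining carrier) gives $388k, worse by 114.
Nimbus's own top route is Route 7 ($88k), but forcing Nimbus→Route 7 and reassigning the rest optimally gives only $483k — worse by 19.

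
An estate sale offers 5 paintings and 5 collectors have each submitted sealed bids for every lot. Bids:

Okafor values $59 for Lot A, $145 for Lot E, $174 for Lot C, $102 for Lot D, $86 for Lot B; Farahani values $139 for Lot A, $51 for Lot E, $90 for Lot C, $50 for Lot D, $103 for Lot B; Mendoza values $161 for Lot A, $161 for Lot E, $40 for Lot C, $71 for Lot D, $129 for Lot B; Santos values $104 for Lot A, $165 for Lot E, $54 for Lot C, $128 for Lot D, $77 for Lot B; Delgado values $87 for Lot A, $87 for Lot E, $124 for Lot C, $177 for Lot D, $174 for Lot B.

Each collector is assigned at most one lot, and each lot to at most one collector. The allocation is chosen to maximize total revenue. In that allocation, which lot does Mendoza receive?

Mendoza receives Lot B.

This is a one-to-one assignment (maximum-weight bipartite matching).
Optimal: Okafor→Lot C ($174), Farahani→Lot A ($139), Mendoza→Lot B ($129), Santos→Lot E ($165), Delgado→Lot D ($177) — total 174+139+129+165+177 = $784.
Column-greedy (each lot in turn goes to its best remaining collector) gives $780, worse by 4.
Next-best assignment: Okafor→Lot C, Farahani→Lot B, Mendoza→Lot A, Santos→Lot E, Delgado→Lot D = $780.
Swapping Santos↔Mendoza (Santos→Lot B $77, Mendoza→Lot E $161) loses 56.
Mendoza's own top lot is Lot A ($161), but forcing Mendoza→Lot A and reassigning the rest optimally gives only $780 — worse by 4.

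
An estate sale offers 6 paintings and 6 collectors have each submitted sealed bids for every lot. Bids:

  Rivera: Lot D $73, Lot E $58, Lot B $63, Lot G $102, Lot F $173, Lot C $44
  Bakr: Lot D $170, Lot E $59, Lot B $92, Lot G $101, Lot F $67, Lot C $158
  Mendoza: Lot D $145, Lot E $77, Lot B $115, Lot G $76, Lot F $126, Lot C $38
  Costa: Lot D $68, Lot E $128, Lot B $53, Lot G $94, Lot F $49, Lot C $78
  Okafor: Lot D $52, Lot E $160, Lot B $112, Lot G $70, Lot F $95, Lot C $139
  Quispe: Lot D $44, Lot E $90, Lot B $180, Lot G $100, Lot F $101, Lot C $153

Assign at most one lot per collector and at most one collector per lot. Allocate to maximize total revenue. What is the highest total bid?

Max total: $910

Optimal: Rivera→Lot F ($173), Bakr→Lot C ($158), Mendoza→Lot D ($145), Costa→Lot G ($94), Okafor→Lot E ($160), Quispe→Lot B ($180) — total 173+158+145+94+160+180 = $910.
Row-greedy (each collector in turn takes its best remaining lot) gives $825, worse by 85.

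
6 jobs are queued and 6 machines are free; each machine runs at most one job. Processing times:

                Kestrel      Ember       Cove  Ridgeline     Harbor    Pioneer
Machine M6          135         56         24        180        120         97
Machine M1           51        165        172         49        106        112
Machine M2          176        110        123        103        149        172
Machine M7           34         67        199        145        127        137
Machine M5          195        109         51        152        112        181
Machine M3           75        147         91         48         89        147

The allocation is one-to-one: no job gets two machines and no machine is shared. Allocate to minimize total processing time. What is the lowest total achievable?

Minimum total: 430 min

Optimal: Kestrel→Machine M7 (34 min), Ember→Machine M2 (110 min), Cove→Machine M5 (51 min), Ridgeline→Machine M1 (49 min), Harbor→Machine M3 (89 min), Pioneer→Machine M6 (97 min) — total 34+110+51+49+89+97 = 430 min.
Row-greedy (each job in turn takes its cheapest remaining machine) gives 467 min, worse by 37.
Next-best assignment: Kestrel→Machine M7, Ember→Machine M2, Cove→Machine M6, Ridgeline→Machine M3, Harbor→Machine M5, Pioneer→Machine M1 = 440 min.
Checked against all permutations: 430 min is optimal.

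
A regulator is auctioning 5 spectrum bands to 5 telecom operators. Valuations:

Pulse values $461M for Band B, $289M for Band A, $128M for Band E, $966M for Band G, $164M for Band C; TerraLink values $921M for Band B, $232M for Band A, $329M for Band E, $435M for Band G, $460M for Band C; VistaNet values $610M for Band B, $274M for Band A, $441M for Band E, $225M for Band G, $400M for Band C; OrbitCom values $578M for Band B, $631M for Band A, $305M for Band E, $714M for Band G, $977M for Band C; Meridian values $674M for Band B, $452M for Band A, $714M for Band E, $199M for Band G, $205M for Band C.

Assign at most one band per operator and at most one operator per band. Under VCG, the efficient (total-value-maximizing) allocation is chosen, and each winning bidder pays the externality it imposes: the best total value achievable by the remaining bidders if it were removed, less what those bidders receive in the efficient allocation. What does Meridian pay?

Efficient allocation: Pulse→Band G ($966M), TerraLink→Band B ($921M), VistaNet→Band A ($274M), OrbitCom→Band C ($977M), Meridian→Band E ($714M); total welfare W = $3852M.
Meridian receives Band E at value $714M, so the others get W − 714 = $3138M.
Without Meridian: best allocation of the remaining 4 bidders over all 5 bands is Pulse→Band G ($966M), TerraLink→Band B ($921M), VistaNet→Band E ($441M), OrbitCom→Band C ($977M), total $3305M.
VCG payment = (others' best without Meridian) − (others' welfare with Meridian) = 3305 − 3138 = $167M.

Meridian pays $167M.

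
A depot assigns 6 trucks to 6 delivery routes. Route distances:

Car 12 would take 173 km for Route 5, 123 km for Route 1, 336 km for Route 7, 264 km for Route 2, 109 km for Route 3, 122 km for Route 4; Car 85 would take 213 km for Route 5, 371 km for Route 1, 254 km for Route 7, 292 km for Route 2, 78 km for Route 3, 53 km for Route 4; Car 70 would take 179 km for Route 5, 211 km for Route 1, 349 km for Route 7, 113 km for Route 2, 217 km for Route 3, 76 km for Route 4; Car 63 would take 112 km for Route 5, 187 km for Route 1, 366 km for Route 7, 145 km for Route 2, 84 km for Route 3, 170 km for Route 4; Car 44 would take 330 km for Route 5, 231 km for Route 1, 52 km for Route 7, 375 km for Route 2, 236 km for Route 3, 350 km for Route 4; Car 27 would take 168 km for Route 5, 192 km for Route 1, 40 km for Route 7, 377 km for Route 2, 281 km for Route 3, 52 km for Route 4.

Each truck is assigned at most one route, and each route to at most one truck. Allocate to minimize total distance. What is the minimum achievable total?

Minimum total: 530 km

Optimal: Car 12→Route 1 (123 km), Car 85→Route 3 (78 km), Car 70→Route 2 (113 km), Car 63→Route 5 (112 km), Car 44→Route 7 (52 km), Car 27→Route 4 (52 km) — total 123+78+113+112+52+52 = 530 km.
Next-best assignment: Car 12→Route 1, Car 85→Route 4, Car 70→Route 2, Car 63→Route 3, Car 44→Route 7, Car 27→Route 5 = 593 km.
Swapping Car 70↔Car 27 (Car 70→Route 4 76 km, Car 27→Route 2 377 km) adds 288.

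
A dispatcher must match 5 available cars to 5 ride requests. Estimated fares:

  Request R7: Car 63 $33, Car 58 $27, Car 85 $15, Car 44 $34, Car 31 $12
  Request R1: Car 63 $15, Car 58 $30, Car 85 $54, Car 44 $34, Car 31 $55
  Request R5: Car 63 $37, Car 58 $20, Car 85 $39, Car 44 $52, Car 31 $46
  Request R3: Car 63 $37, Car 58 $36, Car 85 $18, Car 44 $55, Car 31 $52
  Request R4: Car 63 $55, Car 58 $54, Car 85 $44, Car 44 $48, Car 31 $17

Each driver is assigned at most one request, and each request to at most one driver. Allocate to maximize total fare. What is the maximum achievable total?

Max total: $245

Optimal: Car 63→Request R7 ($33), Car 58→Request R4 ($54), Car 85→Request R1 ($54), Car 44→Request R5 ($52), Car 31→Request R3 ($52) — total 33+54+54+52+52 = $245.
Column-greedy (each request in turn goes to its best remaining driver) gives $219, worse by 26.
Swapping Car 85↔Car 44 (Car 85→Request R5 $39, Car 44→Request R1 $34) loses 33.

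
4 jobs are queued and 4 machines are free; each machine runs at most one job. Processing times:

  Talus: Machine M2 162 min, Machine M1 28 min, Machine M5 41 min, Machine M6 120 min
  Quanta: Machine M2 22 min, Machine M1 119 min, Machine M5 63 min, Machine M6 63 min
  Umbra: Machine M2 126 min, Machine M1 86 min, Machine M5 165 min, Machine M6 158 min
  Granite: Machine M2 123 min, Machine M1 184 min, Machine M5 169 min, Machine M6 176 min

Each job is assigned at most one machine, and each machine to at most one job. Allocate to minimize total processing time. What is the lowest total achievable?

Treat this as an assignment problem: match each job to one machine.
Optimal: Talus→Machine M5 (41 min), Quanta→Machine M6 (63 min), Umbra→Machine M1 (86 min), Granite→Machine M2 (123 min) — total 41+63+86+123 = 313 min.
Next-best assignment: Talus→Machine M5, Quanta→Machine M2, Umbra→Machine M1, Granite→Machine M6 = 325 min.

Minimum total: 313 min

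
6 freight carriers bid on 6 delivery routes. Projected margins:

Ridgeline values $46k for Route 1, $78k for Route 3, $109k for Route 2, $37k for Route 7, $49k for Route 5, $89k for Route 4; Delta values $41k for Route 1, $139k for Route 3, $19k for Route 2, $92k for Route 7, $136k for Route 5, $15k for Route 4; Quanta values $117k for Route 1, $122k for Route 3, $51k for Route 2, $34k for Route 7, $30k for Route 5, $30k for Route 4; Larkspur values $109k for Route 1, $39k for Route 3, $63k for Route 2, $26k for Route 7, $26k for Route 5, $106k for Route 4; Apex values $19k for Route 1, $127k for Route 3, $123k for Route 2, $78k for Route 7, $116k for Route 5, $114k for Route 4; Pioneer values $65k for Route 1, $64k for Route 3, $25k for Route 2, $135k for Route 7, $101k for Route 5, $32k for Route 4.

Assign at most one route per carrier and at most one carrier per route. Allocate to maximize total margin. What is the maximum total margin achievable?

Maximum total: $730k

Optimal: Ridgeline→Route 2 ($109k), Delta→Route 5 ($136k), Quanta→Route 1 ($117k), Larkspur→Route 4 ($106k), Apex→Route 3 ($127k), Pioneer→Route 7 ($135k) — total 109+136+117+106+127+135 = $730k.
Column-greedy (each route in turn goes to its best remaining carrier) gives $669k, worse by 61.
Next-best assignment: Ridgeline→Route 2, Delta→Route 5, Quanta→Route 3, Larkspur→Route 1, Apex→Route 4, Pioneer→Route 7 = $725k.
Swapping Pioneer↔Quanta (Pioneer→Route 1 $65k, Quanta→Route 7 $34k) loses 153.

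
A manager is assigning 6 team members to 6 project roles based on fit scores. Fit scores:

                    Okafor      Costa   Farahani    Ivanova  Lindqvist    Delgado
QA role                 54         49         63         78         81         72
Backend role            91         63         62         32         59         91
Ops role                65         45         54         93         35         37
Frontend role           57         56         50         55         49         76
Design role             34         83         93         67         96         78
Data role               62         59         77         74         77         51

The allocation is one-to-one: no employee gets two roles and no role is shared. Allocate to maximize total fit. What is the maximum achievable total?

Treat this as an assignment problem: match each employee to one role.
Optimal: Okafor→Backend role (91 pts), Costa→Design role (83 pts), Farahani→Data role (77 pts), Ivanova→Ops role (93 pts), Lindqvist→QA role (81 pts), Delgado→Frontend role (76 pts) — total 91+83+77+93+81+76 = 501 pts.
Column-greedy (each role in turn goes to its best remaining employee) gives 493 pts, worse by 8.
Next-best assignment: Okafor→Backend role, Costa→Data role, Farahani→Design role, Ivanova→Ops role, Lindqvist→QA role, Delgado→Frontend role = 493 pts.
No other one-to-one assignment exceeds 501 pts.

Max total: 501 pts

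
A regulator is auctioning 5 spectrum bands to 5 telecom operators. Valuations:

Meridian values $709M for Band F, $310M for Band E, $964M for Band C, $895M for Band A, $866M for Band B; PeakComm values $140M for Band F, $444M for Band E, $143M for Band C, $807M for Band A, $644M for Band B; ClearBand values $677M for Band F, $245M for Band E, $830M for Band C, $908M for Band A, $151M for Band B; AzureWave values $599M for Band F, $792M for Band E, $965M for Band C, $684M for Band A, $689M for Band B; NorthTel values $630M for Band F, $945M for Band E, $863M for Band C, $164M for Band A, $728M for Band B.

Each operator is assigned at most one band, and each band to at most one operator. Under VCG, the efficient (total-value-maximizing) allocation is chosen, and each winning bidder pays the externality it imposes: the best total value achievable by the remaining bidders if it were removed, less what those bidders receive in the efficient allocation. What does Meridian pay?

Efficient allocation: Meridian→Band B ($866M), PeakComm→Band A ($807M), ClearBand→Band F ($677M), AzureWave→Band C ($965M), NorthTel→Band E ($945M); total welfare W = $4260M.
Meridian receives Band B at value $866M, so the others get W − 866 = $3394M.
Without Meridian: best allocation of the remaining 4 bidders over all 5 bands is PeakComm→Band B ($644M), ClearBand→Band A ($908M), AzureWave→Band C ($965M), NorthTel→Band E ($945M), total $3462M.
VCG payment = (others' best without Meridian) − (others' welfare with Meridian) = 3462 − 3394 = $68M.

Meridian pays $68M.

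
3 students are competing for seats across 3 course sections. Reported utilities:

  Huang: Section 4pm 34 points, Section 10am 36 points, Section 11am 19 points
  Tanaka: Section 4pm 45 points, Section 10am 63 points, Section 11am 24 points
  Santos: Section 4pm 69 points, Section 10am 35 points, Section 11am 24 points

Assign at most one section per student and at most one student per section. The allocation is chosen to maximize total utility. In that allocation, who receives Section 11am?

Huang receives Section 11am.

Optimal: Huang→Section 11am (19 points), Tanaka→Section 10am (63 points), Santos→Section 4pm (69 points) — total 19+63+69 = 151 points.
Row-greedy (each student in turn takes its best remaining section) gives 105 points, worse by 46.
Next-best assignment: Huang→Section 10am, Tanaka→Section 11am, Santos→Section 4pm = 129 points.
Huang's own top section is Section 10am (36 points), but forcing Huang→Section 10am and reassigning the rest optimally gives only 129 points — worse by 22.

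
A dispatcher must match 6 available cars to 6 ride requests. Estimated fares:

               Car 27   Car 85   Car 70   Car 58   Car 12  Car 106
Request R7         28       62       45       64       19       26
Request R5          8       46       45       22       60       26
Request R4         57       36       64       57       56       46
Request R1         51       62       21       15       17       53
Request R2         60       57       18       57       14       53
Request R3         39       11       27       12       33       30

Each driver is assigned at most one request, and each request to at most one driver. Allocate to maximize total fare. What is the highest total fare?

Max total: $342

Optimal: Car 27→Request R3 ($39), Car 85→Request R1 ($62), Car 70→Request R4 ($64), Car 58→Request R7 ($64), Car 12→Request R5 ($60), Car 106→Request R2 ($53) — total 39+62+64+64+60+53 = $342.
Max-entry greedy (repeatedly take the single best remaining cell) gives $340, worse by 2.
Swapping Car 70↔Car 12 (Car 70→Request R5 $45, Car 12→Request R4 $56) loses 23.
Every other assignment is strictly worse.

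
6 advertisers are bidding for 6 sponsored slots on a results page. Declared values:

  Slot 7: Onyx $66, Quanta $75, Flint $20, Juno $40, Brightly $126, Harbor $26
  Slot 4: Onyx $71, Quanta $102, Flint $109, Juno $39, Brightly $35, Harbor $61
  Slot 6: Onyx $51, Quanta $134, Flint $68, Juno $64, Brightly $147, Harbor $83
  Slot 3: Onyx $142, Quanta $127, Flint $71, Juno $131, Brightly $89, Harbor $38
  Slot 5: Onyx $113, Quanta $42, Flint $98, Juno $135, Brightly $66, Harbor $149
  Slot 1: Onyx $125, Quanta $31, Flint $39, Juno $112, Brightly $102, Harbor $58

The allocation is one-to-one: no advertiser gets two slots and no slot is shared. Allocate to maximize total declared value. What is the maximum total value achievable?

Max total: $774

Optimal: Onyx→Slot 1 ($125), Quanta→Slot 6 ($134), Flint→Slot 4 ($109), Juno→Slot 3 ($131), Brightly→Slot 7 ($126), Harbor→Slot 5 ($149) — total 125+134+109+131+126+149 = $774.
Max-entry greedy (repeatedly take the single best remaining cell) gives $734, worse by 40.
Next-best assignment: Onyx→Slot 3, Quanta→Slot 6, Flint→Slot 4, Juno→Slot 1, Brightly→Slot 7, Harbor→Slot 5 = $772.
Swapping Flint↔Brightly (Flint→Slot 7 $20, Brightly→Slot 4 $35) loses 180.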